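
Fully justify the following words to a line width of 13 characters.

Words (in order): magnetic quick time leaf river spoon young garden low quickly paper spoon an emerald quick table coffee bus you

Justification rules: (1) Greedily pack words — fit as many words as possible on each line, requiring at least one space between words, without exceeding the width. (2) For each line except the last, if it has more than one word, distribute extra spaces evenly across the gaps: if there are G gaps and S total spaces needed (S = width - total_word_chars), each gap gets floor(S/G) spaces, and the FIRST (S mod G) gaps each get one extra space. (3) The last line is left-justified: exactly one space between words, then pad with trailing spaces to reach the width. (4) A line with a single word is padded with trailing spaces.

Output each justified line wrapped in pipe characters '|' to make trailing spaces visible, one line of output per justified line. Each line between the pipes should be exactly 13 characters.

Line 1: ['magnetic'] (min_width=8, slack=5)
Line 2: ['quick', 'time'] (min_width=10, slack=3)
Line 3: ['leaf', 'river'] (min_width=10, slack=3)
Line 4: ['spoon', 'young'] (min_width=11, slack=2)
Line 5: ['garden', 'low'] (min_width=10, slack=3)
Line 6: ['quickly', 'paper'] (min_width=13, slack=0)
Line 7: ['spoon', 'an'] (min_width=8, slack=5)
Line 8: ['emerald', 'quick'] (min_width=13, slack=0)
Line 9: ['table', 'coffee'] (min_width=12, slack=1)
Line 10: ['bus', 'you'] (min_width=7, slack=6)

Answer: |magnetic     |
|quick    time|
|leaf    river|
|spoon   young|
|garden    low|
|quickly paper|
|spoon      an|
|emerald quick|
|table  coffee|
|bus you      |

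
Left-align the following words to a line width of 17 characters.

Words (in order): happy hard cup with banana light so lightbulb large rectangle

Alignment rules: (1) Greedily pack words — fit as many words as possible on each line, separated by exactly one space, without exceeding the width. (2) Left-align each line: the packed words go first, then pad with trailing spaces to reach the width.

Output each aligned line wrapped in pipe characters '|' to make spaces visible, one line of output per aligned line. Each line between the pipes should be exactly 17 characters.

Line 1: ['happy', 'hard', 'cup'] (min_width=14, slack=3)
Line 2: ['with', 'banana', 'light'] (min_width=17, slack=0)
Line 3: ['so', 'lightbulb'] (min_width=12, slack=5)
Line 4: ['large', 'rectangle'] (min_width=15, slack=2)

Answer: |happy hard cup   |
|with banana light|
|so lightbulb     |
|large rectangle  |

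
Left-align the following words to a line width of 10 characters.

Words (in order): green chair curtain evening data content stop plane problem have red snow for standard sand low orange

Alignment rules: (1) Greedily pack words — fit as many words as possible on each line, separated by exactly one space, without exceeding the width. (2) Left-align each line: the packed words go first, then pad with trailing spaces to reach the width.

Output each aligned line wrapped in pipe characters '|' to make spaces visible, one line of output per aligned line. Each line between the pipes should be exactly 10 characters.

Line 1: ['green'] (min_width=5, slack=5)
Line 2: ['chair'] (min_width=5, slack=5)
Line 3: ['curtain'] (min_width=7, slack=3)
Line 4: ['evening'] (min_width=7, slack=3)
Line 5: ['data'] (min_width=4, slack=6)
Line 6: ['content'] (min_width=7, slack=3)
Line 7: ['stop', 'plane'] (min_width=10, slack=0)
Line 8: ['problem'] (min_width=7, slack=3)
Line 9: ['have', 'red'] (min_width=8, slack=2)
Line 10: ['snow', 'for'] (min_width=8, slack=2)
Line 11: ['standard'] (min_width=8, slack=2)
Line 12: ['sand', 'low'] (min_width=8, slack=2)
Line 13: ['orange'] (min_width=6, slack=4)

Answer: |green     |
|chair     |
|curtain   |
|evening   |
|data      |
|content   |
|stop plane|
|problem   |
|have red  |
|snow for  |
|standard  |
|sand low  |
|orange    |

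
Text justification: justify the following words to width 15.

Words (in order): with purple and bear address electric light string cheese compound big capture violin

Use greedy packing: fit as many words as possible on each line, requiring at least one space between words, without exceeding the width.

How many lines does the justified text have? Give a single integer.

Answer: 6

Derivation:
Line 1: ['with', 'purple', 'and'] (min_width=15, slack=0)
Line 2: ['bear', 'address'] (min_width=12, slack=3)
Line 3: ['electric', 'light'] (min_width=14, slack=1)
Line 4: ['string', 'cheese'] (min_width=13, slack=2)
Line 5: ['compound', 'big'] (min_width=12, slack=3)
Line 6: ['capture', 'violin'] (min_width=14, slack=1)
Total lines: 6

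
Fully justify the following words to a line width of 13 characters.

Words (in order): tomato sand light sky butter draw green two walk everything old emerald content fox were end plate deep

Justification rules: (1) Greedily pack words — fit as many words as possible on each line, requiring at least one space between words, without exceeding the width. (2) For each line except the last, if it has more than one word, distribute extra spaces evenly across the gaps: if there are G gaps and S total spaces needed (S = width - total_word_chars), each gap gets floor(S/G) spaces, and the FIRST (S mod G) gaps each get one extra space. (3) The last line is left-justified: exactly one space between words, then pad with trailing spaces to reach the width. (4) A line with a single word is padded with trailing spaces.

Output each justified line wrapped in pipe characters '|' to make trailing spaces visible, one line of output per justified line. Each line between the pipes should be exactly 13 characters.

Line 1: ['tomato', 'sand'] (min_width=11, slack=2)
Line 2: ['light', 'sky'] (min_width=9, slack=4)
Line 3: ['butter', 'draw'] (min_width=11, slack=2)
Line 4: ['green', 'two'] (min_width=9, slack=4)
Line 5: ['walk'] (min_width=4, slack=9)
Line 6: ['everything'] (min_width=10, slack=3)
Line 7: ['old', 'emerald'] (min_width=11, slack=2)
Line 8: ['content', 'fox'] (min_width=11, slack=2)
Line 9: ['were', 'end'] (min_width=8, slack=5)
Line 10: ['plate', 'deep'] (min_width=10, slack=3)

Answer: |tomato   sand|
|light     sky|
|butter   draw|
|green     two|
|walk         |
|everything   |
|old   emerald|
|content   fox|
|were      end|
|plate deep   |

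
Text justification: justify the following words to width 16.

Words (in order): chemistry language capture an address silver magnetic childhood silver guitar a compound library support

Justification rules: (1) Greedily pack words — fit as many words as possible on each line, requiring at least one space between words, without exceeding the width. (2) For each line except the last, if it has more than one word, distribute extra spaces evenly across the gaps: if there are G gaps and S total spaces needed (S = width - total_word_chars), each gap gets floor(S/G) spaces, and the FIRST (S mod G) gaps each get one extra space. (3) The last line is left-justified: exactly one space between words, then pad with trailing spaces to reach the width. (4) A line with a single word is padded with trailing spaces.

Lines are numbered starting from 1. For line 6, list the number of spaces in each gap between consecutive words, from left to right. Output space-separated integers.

Line 1: ['chemistry'] (min_width=9, slack=7)
Line 2: ['language', 'capture'] (min_width=16, slack=0)
Line 3: ['an', 'address'] (min_width=10, slack=6)
Line 4: ['silver', 'magnetic'] (min_width=15, slack=1)
Line 5: ['childhood', 'silver'] (min_width=16, slack=0)
Line 6: ['guitar', 'a'] (min_width=8, slack=8)
Line 7: ['compound', 'library'] (min_width=16, slack=0)
Line 8: ['support'] (min_width=7, slack=9)

Answer: 9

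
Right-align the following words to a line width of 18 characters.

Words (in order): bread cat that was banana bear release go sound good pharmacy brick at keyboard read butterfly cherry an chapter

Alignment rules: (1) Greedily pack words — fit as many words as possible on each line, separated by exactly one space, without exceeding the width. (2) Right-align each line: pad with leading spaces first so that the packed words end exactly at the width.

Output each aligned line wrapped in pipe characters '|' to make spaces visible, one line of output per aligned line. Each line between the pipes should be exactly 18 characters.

Line 1: ['bread', 'cat', 'that', 'was'] (min_width=18, slack=0)
Line 2: ['banana', 'bear'] (min_width=11, slack=7)
Line 3: ['release', 'go', 'sound'] (min_width=16, slack=2)
Line 4: ['good', 'pharmacy'] (min_width=13, slack=5)
Line 5: ['brick', 'at', 'keyboard'] (min_width=17, slack=1)
Line 6: ['read', 'butterfly'] (min_width=14, slack=4)
Line 7: ['cherry', 'an', 'chapter'] (min_width=17, slack=1)

Answer: |bread cat that was|
|       banana bear|
|  release go sound|
|     good pharmacy|
| brick at keyboard|
|    read butterfly|
| cherry an chapter|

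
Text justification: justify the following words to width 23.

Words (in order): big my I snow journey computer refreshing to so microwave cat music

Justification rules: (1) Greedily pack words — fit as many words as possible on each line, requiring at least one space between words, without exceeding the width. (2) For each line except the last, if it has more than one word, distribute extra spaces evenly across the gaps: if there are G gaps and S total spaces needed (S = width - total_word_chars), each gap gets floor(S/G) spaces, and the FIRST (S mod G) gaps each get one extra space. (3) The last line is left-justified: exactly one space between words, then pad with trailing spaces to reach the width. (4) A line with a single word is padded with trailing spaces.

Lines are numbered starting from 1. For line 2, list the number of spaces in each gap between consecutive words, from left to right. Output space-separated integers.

Answer: 2 1

Derivation:
Line 1: ['big', 'my', 'I', 'snow', 'journey'] (min_width=21, slack=2)
Line 2: ['computer', 'refreshing', 'to'] (min_width=22, slack=1)
Line 3: ['so', 'microwave', 'cat', 'music'] (min_width=22, slack=1)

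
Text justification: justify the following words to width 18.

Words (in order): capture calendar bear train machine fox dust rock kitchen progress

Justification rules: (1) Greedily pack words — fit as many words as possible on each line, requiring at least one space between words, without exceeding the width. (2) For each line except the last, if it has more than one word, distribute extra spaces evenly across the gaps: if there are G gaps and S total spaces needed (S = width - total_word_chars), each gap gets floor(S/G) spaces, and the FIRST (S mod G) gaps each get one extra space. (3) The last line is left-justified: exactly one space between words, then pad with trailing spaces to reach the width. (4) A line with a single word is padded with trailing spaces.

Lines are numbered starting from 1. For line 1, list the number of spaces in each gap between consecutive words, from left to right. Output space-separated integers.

Line 1: ['capture', 'calendar'] (min_width=16, slack=2)
Line 2: ['bear', 'train', 'machine'] (min_width=18, slack=0)
Line 3: ['fox', 'dust', 'rock'] (min_width=13, slack=5)
Line 4: ['kitchen', 'progress'] (min_width=16, slack=2)

Answer: 3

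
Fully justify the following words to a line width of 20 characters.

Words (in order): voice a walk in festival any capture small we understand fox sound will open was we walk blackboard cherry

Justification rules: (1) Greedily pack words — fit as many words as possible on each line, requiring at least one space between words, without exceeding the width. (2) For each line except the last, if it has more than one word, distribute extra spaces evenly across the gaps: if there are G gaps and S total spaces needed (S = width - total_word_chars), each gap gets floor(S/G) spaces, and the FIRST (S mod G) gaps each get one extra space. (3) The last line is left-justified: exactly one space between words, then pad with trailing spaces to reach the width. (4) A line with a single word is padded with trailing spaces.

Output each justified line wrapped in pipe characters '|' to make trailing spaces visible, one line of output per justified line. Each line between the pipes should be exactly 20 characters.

Answer: |voice   a   walk  in|
|festival any capture|
|small  we understand|
|fox  sound will open|
|was      we     walk|
|blackboard cherry   |

Derivation:
Line 1: ['voice', 'a', 'walk', 'in'] (min_width=15, slack=5)
Line 2: ['festival', 'any', 'capture'] (min_width=20, slack=0)
Line 3: ['small', 'we', 'understand'] (min_width=19, slack=1)
Line 4: ['fox', 'sound', 'will', 'open'] (min_width=19, slack=1)
Line 5: ['was', 'we', 'walk'] (min_width=11, slack=9)
Line 6: ['blackboard', 'cherry'] (min_width=17, slack=3)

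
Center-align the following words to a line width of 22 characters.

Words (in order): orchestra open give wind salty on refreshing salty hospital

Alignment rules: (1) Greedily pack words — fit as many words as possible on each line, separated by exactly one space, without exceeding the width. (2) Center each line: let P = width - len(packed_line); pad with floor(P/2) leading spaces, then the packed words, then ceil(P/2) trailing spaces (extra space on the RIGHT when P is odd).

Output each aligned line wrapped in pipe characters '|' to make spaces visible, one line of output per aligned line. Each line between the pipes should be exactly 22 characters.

Answer: | orchestra open give  |
|    wind salty on     |
|   refreshing salty   |
|       hospital       |

Derivation:
Line 1: ['orchestra', 'open', 'give'] (min_width=19, slack=3)
Line 2: ['wind', 'salty', 'on'] (min_width=13, slack=9)
Line 3: ['refreshing', 'salty'] (min_width=16, slack=6)
Line 4: ['hospital'] (min_width=8, slack=14)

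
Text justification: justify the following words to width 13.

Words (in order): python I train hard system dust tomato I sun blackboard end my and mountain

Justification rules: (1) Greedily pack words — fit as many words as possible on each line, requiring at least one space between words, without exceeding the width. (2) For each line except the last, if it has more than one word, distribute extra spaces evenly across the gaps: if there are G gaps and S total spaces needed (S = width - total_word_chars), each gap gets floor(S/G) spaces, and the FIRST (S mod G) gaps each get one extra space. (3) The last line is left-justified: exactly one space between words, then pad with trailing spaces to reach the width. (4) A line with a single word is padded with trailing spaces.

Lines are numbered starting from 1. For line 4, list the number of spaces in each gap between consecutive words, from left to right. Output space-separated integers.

Line 1: ['python', 'I'] (min_width=8, slack=5)
Line 2: ['train', 'hard'] (min_width=10, slack=3)
Line 3: ['system', 'dust'] (min_width=11, slack=2)
Line 4: ['tomato', 'I', 'sun'] (min_width=12, slack=1)
Line 5: ['blackboard'] (min_width=10, slack=3)
Line 6: ['end', 'my', 'and'] (min_width=10, slack=3)
Line 7: ['mountain'] (min_width=8, slack=5)

Answer: 2 1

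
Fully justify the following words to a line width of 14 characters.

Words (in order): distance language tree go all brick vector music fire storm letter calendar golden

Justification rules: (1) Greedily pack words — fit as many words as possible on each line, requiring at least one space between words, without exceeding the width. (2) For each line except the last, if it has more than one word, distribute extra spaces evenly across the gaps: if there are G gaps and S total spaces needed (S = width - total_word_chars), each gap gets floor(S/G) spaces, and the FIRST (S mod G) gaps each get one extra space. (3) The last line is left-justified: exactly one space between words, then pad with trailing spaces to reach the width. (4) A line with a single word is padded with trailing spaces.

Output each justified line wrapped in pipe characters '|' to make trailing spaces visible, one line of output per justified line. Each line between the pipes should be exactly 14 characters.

Line 1: ['distance'] (min_width=8, slack=6)
Line 2: ['language', 'tree'] (min_width=13, slack=1)
Line 3: ['go', 'all', 'brick'] (min_width=12, slack=2)
Line 4: ['vector', 'music'] (min_width=12, slack=2)
Line 5: ['fire', 'storm'] (min_width=10, slack=4)
Line 6: ['letter'] (min_width=6, slack=8)
Line 7: ['calendar'] (min_width=8, slack=6)
Line 8: ['golden'] (min_width=6, slack=8)

Answer: |distance      |
|language  tree|
|go  all  brick|
|vector   music|
|fire     storm|
|letter        |
|calendar      |
|golden        |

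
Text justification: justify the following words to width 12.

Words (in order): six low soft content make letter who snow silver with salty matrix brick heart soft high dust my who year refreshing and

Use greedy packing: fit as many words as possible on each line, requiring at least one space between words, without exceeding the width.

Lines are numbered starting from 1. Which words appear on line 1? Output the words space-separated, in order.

Answer: six low soft

Derivation:
Line 1: ['six', 'low', 'soft'] (min_width=12, slack=0)
Line 2: ['content', 'make'] (min_width=12, slack=0)
Line 3: ['letter', 'who'] (min_width=10, slack=2)
Line 4: ['snow', 'silver'] (min_width=11, slack=1)
Line 5: ['with', 'salty'] (min_width=10, slack=2)
Line 6: ['matrix', 'brick'] (min_width=12, slack=0)
Line 7: ['heart', 'soft'] (min_width=10, slack=2)
Line 8: ['high', 'dust', 'my'] (min_width=12, slack=0)
Line 9: ['who', 'year'] (min_width=8, slack=4)
Line 10: ['refreshing'] (min_width=10, slack=2)
Line 11: ['and'] (min_width=3, slack=9)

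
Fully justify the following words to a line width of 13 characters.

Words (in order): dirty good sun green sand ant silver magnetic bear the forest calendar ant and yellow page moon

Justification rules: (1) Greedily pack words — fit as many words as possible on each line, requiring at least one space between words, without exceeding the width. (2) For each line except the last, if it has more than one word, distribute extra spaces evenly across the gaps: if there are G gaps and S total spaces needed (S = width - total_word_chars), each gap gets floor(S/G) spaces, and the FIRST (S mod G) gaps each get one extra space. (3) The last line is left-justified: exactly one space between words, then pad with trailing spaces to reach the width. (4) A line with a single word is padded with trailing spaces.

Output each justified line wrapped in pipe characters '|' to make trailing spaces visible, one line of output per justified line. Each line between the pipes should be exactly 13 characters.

Answer: |dirty    good|
|sun     green|
|sand      ant|
|silver       |
|magnetic bear|
|the    forest|
|calendar  ant|
|and    yellow|
|page moon    |

Derivation:
Line 1: ['dirty', 'good'] (min_width=10, slack=3)
Line 2: ['sun', 'green'] (min_width=9, slack=4)
Line 3: ['sand', 'ant'] (min_width=8, slack=5)
Line 4: ['silver'] (min_width=6, slack=7)
Line 5: ['magnetic', 'bear'] (min_width=13, slack=0)
Line 6: ['the', 'forest'] (min_width=10, slack=3)
Line 7: ['calendar', 'ant'] (min_width=12, slack=1)
Line 8: ['and', 'yellow'] (min_width=10, slack=3)
Line 9: ['page', 'moon'] (min_width=9, slack=4)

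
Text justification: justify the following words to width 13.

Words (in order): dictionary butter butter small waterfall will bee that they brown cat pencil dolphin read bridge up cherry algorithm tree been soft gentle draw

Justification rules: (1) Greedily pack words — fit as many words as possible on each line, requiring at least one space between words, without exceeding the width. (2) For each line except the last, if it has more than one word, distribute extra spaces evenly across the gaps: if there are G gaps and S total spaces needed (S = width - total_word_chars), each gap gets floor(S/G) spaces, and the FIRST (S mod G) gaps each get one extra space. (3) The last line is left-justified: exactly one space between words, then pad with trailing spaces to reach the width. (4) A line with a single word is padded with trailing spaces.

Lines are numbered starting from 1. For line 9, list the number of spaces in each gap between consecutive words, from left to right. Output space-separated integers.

Answer: 5

Derivation:
Line 1: ['dictionary'] (min_width=10, slack=3)
Line 2: ['butter', 'butter'] (min_width=13, slack=0)
Line 3: ['small'] (min_width=5, slack=8)
Line 4: ['waterfall'] (min_width=9, slack=4)
Line 5: ['will', 'bee', 'that'] (min_width=13, slack=0)
Line 6: ['they', 'brown'] (min_width=10, slack=3)
Line 7: ['cat', 'pencil'] (min_width=10, slack=3)
Line 8: ['dolphin', 'read'] (min_width=12, slack=1)
Line 9: ['bridge', 'up'] (min_width=9, slack=4)
Line 10: ['cherry'] (min_width=6, slack=7)
Line 11: ['algorithm'] (min_width=9, slack=4)
Line 12: ['tree', 'been'] (min_width=9, slack=4)
Line 13: ['soft', 'gentle'] (min_width=11, slack=2)
Line 14: ['draw'] (min_width=4, slack=9)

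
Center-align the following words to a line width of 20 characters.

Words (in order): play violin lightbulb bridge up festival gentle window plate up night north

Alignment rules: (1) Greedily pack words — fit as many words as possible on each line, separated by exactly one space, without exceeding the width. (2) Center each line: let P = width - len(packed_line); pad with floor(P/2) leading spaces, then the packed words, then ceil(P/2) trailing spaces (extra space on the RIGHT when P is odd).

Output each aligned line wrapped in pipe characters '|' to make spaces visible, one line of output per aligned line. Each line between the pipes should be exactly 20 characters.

Answer: |    play violin     |
|lightbulb bridge up |
|  festival gentle   |
|  window plate up   |
|    night north     |

Derivation:
Line 1: ['play', 'violin'] (min_width=11, slack=9)
Line 2: ['lightbulb', 'bridge', 'up'] (min_width=19, slack=1)
Line 3: ['festival', 'gentle'] (min_width=15, slack=5)
Line 4: ['window', 'plate', 'up'] (min_width=15, slack=5)
Line 5: ['night', 'north'] (min_width=11, slack=9)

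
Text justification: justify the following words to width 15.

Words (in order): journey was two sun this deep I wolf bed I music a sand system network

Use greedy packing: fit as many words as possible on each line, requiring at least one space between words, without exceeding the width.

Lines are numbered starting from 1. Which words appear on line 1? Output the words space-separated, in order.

Answer: journey was two

Derivation:
Line 1: ['journey', 'was', 'two'] (min_width=15, slack=0)
Line 2: ['sun', 'this', 'deep', 'I'] (min_width=15, slack=0)
Line 3: ['wolf', 'bed', 'I'] (min_width=10, slack=5)
Line 4: ['music', 'a', 'sand'] (min_width=12, slack=3)
Line 5: ['system', 'network'] (min_width=14, slack=1)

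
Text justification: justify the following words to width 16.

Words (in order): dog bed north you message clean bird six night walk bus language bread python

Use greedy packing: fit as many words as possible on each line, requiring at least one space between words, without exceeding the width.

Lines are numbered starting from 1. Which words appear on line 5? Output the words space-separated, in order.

Answer: language bread

Derivation:
Line 1: ['dog', 'bed', 'north'] (min_width=13, slack=3)
Line 2: ['you', 'message'] (min_width=11, slack=5)
Line 3: ['clean', 'bird', 'six'] (min_width=14, slack=2)
Line 4: ['night', 'walk', 'bus'] (min_width=14, slack=2)
Line 5: ['language', 'bread'] (min_width=14, slack=2)
Line 6: ['python'] (min_width=6, slack=10)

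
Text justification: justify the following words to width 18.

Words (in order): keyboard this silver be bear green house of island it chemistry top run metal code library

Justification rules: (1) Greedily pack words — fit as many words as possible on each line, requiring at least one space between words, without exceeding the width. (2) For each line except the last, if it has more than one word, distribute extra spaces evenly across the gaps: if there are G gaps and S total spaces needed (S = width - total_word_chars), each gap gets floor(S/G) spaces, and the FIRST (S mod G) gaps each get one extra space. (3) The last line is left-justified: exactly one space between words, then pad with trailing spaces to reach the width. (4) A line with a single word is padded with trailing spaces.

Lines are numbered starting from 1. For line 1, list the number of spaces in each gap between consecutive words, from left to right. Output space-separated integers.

Answer: 6

Derivation:
Line 1: ['keyboard', 'this'] (min_width=13, slack=5)
Line 2: ['silver', 'be', 'bear'] (min_width=14, slack=4)
Line 3: ['green', 'house', 'of'] (min_width=14, slack=4)
Line 4: ['island', 'it'] (min_width=9, slack=9)
Line 5: ['chemistry', 'top', 'run'] (min_width=17, slack=1)
Line 6: ['metal', 'code', 'library'] (min_width=18, slack=0)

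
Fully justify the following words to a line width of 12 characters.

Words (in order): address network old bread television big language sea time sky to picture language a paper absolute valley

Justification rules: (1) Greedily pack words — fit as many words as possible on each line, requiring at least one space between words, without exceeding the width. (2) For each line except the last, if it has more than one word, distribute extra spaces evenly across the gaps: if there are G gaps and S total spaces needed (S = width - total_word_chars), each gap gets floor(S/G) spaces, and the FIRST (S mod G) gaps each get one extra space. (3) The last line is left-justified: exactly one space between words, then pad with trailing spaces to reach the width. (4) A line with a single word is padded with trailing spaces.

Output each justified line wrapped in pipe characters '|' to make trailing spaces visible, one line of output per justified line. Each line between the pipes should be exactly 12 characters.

Answer: |address     |
|network  old|
|bread       |
|television  |
|big language|
|sea time sky|
|to   picture|
|language   a|
|paper       |
|absolute    |
|valley      |

Derivation:
Line 1: ['address'] (min_width=7, slack=5)
Line 2: ['network', 'old'] (min_width=11, slack=1)
Line 3: ['bread'] (min_width=5, slack=7)
Line 4: ['television'] (min_width=10, slack=2)
Line 5: ['big', 'language'] (min_width=12, slack=0)
Line 6: ['sea', 'time', 'sky'] (min_width=12, slack=0)
Line 7: ['to', 'picture'] (min_width=10, slack=2)
Line 8: ['language', 'a'] (min_width=10, slack=2)
Line 9: ['paper'] (min_width=5, slack=7)
Line 10: ['absolute'] (min_width=8, slack=4)
Line 11: ['valley'] (min_width=6, slack=6)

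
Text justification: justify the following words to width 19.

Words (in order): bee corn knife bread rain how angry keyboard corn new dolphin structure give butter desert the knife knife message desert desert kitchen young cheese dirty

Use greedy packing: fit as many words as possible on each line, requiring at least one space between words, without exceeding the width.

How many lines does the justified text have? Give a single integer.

Line 1: ['bee', 'corn', 'knife'] (min_width=14, slack=5)
Line 2: ['bread', 'rain', 'how'] (min_width=14, slack=5)
Line 3: ['angry', 'keyboard', 'corn'] (min_width=19, slack=0)
Line 4: ['new', 'dolphin'] (min_width=11, slack=8)
Line 5: ['structure', 'give'] (min_width=14, slack=5)
Line 6: ['butter', 'desert', 'the'] (min_width=17, slack=2)
Line 7: ['knife', 'knife', 'message'] (min_width=19, slack=0)
Line 8: ['desert', 'desert'] (min_width=13, slack=6)
Line 9: ['kitchen', 'young'] (min_width=13, slack=6)
Line 10: ['cheese', 'dirty'] (min_width=12, slack=7)
Total lines: 10

Answer: 10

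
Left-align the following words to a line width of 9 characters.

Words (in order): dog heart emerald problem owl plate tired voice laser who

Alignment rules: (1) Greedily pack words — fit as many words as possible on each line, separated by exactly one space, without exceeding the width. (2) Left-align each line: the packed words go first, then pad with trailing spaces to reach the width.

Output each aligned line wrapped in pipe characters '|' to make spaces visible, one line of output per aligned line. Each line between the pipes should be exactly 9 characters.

Answer: |dog heart|
|emerald  |
|problem  |
|owl plate|
|tired    |
|voice    |
|laser who|

Derivation:
Line 1: ['dog', 'heart'] (min_width=9, slack=0)
Line 2: ['emerald'] (min_width=7, slack=2)
Line 3: ['problem'] (min_width=7, slack=2)
Line 4: ['owl', 'plate'] (min_width=9, slack=0)
Line 5: ['tired'] (min_width=5, slack=4)
Line 6: ['voice'] (min_width=5, slack=4)
Line 7: ['laser', 'who'] (min_width=9, slack=0)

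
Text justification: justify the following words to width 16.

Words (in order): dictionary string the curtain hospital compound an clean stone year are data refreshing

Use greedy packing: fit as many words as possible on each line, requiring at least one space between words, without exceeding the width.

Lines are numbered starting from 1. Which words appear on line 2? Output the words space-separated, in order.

Line 1: ['dictionary'] (min_width=10, slack=6)
Line 2: ['string', 'the'] (min_width=10, slack=6)
Line 3: ['curtain', 'hospital'] (min_width=16, slack=0)
Line 4: ['compound', 'an'] (min_width=11, slack=5)
Line 5: ['clean', 'stone', 'year'] (min_width=16, slack=0)
Line 6: ['are', 'data'] (min_width=8, slack=8)
Line 7: ['refreshing'] (min_width=10, slack=6)

Answer: string the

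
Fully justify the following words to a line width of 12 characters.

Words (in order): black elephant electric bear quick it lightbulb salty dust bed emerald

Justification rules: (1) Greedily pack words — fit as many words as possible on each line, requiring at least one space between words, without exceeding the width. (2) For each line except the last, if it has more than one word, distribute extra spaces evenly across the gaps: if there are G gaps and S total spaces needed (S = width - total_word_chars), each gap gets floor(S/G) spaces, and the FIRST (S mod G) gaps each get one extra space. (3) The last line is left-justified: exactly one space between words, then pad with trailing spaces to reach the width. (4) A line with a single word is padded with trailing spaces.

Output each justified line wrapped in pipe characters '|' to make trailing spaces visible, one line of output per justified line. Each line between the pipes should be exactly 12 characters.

Answer: |black       |
|elephant    |
|electric    |
|bear   quick|
|it lightbulb|
|salty   dust|
|bed emerald |

Derivation:
Line 1: ['black'] (min_width=5, slack=7)
Line 2: ['elephant'] (min_width=8, slack=4)
Line 3: ['electric'] (min_width=8, slack=4)
Line 4: ['bear', 'quick'] (min_width=10, slack=2)
Line 5: ['it', 'lightbulb'] (min_width=12, slack=0)
Line 6: ['salty', 'dust'] (min_width=10, slack=2)
Line 7: ['bed', 'emerald'] (min_width=11, slack=1)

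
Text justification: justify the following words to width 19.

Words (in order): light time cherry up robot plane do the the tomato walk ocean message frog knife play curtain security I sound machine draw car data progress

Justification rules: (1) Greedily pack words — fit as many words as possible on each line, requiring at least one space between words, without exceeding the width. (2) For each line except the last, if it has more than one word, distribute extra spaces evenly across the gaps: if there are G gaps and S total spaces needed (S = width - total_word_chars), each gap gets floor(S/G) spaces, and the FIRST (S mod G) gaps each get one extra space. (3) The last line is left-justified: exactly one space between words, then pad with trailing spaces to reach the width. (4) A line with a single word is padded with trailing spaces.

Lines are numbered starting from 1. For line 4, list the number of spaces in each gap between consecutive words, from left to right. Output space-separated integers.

Answer: 2 1

Derivation:
Line 1: ['light', 'time', 'cherry'] (min_width=17, slack=2)
Line 2: ['up', 'robot', 'plane', 'do'] (min_width=17, slack=2)
Line 3: ['the', 'the', 'tomato', 'walk'] (min_width=19, slack=0)
Line 4: ['ocean', 'message', 'frog'] (min_width=18, slack=1)
Line 5: ['knife', 'play', 'curtain'] (min_width=18, slack=1)
Line 6: ['security', 'I', 'sound'] (min_width=16, slack=3)
Line 7: ['machine', 'draw', 'car'] (min_width=16, slack=3)
Line 8: ['data', 'progress'] (min_width=13, slack=6)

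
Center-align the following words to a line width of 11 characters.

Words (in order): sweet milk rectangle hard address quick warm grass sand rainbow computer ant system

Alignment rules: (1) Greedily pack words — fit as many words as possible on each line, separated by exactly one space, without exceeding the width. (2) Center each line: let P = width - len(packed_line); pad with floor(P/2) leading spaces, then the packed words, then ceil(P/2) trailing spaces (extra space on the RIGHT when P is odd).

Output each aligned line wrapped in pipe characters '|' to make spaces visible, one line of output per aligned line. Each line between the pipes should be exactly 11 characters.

Line 1: ['sweet', 'milk'] (min_width=10, slack=1)
Line 2: ['rectangle'] (min_width=9, slack=2)
Line 3: ['hard'] (min_width=4, slack=7)
Line 4: ['address'] (min_width=7, slack=4)
Line 5: ['quick', 'warm'] (min_width=10, slack=1)
Line 6: ['grass', 'sand'] (min_width=10, slack=1)
Line 7: ['rainbow'] (min_width=7, slack=4)
Line 8: ['computer'] (min_width=8, slack=3)
Line 9: ['ant', 'system'] (min_width=10, slack=1)

Answer: |sweet milk |
| rectangle |
|   hard    |
|  address  |
|quick warm |
|grass sand |
|  rainbow  |
| computer  |
|ant system |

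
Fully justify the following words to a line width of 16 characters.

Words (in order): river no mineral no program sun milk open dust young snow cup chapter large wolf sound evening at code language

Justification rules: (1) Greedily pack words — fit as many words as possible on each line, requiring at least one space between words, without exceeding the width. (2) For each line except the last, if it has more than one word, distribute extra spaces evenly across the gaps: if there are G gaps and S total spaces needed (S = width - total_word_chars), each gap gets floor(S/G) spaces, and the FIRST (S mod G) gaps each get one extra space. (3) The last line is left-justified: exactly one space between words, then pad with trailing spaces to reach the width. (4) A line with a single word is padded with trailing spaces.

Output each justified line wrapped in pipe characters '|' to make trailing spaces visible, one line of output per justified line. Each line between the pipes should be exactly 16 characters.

Answer: |river no mineral|
|no  program  sun|
|milk  open  dust|
|young  snow  cup|
|chapter    large|
|wolf       sound|
|evening  at code|
|language        |

Derivation:
Line 1: ['river', 'no', 'mineral'] (min_width=16, slack=0)
Line 2: ['no', 'program', 'sun'] (min_width=14, slack=2)
Line 3: ['milk', 'open', 'dust'] (min_width=14, slack=2)
Line 4: ['young', 'snow', 'cup'] (min_width=14, slack=2)
Line 5: ['chapter', 'large'] (min_width=13, slack=3)
Line 6: ['wolf', 'sound'] (min_width=10, slack=6)
Line 7: ['evening', 'at', 'code'] (min_width=15, slack=1)
Line 8: ['language'] (min_width=8, slack=8)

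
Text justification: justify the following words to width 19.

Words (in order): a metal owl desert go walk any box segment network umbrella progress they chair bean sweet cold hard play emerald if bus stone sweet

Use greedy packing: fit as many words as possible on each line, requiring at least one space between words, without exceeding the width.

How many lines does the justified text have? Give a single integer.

Answer: 8

Derivation:
Line 1: ['a', 'metal', 'owl', 'desert'] (min_width=18, slack=1)
Line 2: ['go', 'walk', 'any', 'box'] (min_width=15, slack=4)
Line 3: ['segment', 'network'] (min_width=15, slack=4)
Line 4: ['umbrella', 'progress'] (min_width=17, slack=2)
Line 5: ['they', 'chair', 'bean'] (min_width=15, slack=4)
Line 6: ['sweet', 'cold', 'hard'] (min_width=15, slack=4)
Line 7: ['play', 'emerald', 'if', 'bus'] (min_width=19, slack=0)
Line 8: ['stone', 'sweet'] (min_width=11, slack=8)
Total lines: 8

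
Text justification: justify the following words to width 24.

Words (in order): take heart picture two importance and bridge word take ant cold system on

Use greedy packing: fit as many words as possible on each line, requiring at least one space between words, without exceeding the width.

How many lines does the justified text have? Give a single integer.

Answer: 4

Derivation:
Line 1: ['take', 'heart', 'picture', 'two'] (min_width=22, slack=2)
Line 2: ['importance', 'and', 'bridge'] (min_width=21, slack=3)
Line 3: ['word', 'take', 'ant', 'cold'] (min_width=18, slack=6)
Line 4: ['system', 'on'] (min_width=9, slack=15)
Total lines: 4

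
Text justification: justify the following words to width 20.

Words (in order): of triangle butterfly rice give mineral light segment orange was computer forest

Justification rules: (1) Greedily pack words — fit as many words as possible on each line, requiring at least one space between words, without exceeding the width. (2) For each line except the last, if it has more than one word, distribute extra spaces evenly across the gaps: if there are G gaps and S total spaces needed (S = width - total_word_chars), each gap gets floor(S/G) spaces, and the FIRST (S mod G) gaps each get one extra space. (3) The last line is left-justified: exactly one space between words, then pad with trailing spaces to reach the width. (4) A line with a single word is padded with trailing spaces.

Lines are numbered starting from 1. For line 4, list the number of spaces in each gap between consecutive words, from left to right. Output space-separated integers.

Answer: 2 2

Derivation:
Line 1: ['of', 'triangle'] (min_width=11, slack=9)
Line 2: ['butterfly', 'rice', 'give'] (min_width=19, slack=1)
Line 3: ['mineral', 'light'] (min_width=13, slack=7)
Line 4: ['segment', 'orange', 'was'] (min_width=18, slack=2)
Line 5: ['computer', 'forest'] (min_width=15, slack=5)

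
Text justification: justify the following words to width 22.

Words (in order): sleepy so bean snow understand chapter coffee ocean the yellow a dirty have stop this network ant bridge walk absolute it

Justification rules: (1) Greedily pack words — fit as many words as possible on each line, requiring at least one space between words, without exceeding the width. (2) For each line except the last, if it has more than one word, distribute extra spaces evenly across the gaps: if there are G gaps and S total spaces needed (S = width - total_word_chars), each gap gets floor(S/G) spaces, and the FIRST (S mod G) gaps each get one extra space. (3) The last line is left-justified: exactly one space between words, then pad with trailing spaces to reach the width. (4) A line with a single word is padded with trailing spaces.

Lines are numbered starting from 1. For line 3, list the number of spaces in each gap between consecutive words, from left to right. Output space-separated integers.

Line 1: ['sleepy', 'so', 'bean', 'snow'] (min_width=19, slack=3)
Line 2: ['understand', 'chapter'] (min_width=18, slack=4)
Line 3: ['coffee', 'ocean', 'the'] (min_width=16, slack=6)
Line 4: ['yellow', 'a', 'dirty', 'have'] (min_width=19, slack=3)
Line 5: ['stop', 'this', 'network', 'ant'] (min_width=21, slack=1)
Line 6: ['bridge', 'walk', 'absolute'] (min_width=20, slack=2)
Line 7: ['it'] (min_width=2, slack=20)

Answer: 4 4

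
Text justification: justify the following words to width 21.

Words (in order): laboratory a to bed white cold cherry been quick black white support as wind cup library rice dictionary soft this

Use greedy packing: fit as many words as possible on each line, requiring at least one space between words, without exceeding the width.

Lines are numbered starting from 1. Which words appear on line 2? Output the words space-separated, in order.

Answer: white cold cherry

Derivation:
Line 1: ['laboratory', 'a', 'to', 'bed'] (min_width=19, slack=2)
Line 2: ['white', 'cold', 'cherry'] (min_width=17, slack=4)
Line 3: ['been', 'quick', 'black'] (min_width=16, slack=5)
Line 4: ['white', 'support', 'as', 'wind'] (min_width=21, slack=0)
Line 5: ['cup', 'library', 'rice'] (min_width=16, slack=5)
Line 6: ['dictionary', 'soft', 'this'] (min_width=20, slack=1)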